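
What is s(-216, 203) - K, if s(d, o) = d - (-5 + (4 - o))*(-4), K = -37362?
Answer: 36330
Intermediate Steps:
s(d, o) = -4 + d - 4*o (s(d, o) = d - (-1 - o)*(-4) = d - (4 + 4*o) = d + (-4 - 4*o) = -4 + d - 4*o)
s(-216, 203) - K = (-4 - 216 - 4*203) - 1*(-37362) = (-4 - 216 - 812) + 37362 = -1032 + 37362 = 36330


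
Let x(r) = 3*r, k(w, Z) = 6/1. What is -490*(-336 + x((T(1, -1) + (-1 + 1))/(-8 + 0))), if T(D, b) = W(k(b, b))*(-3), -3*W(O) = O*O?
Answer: 171255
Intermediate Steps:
k(w, Z) = 6 (k(w, Z) = 6*1 = 6)
W(O) = -O²/3 (W(O) = -O*O/3 = -O²/3)
T(D, b) = 36 (T(D, b) = -⅓*6²*(-3) = -⅓*36*(-3) = -12*(-3) = 36)
-490*(-336 + x((T(1, -1) + (-1 + 1))/(-8 + 0))) = -490*(-336 + 3*((36 + (-1 + 1))/(-8 + 0))) = -490*(-336 + 3*((36 + 0)/(-8))) = -490*(-336 + 3*(36*(-⅛))) = -490*(-336 + 3*(-9/2)) = -490*(-336 - 27/2) = -490*(-699/2) = 171255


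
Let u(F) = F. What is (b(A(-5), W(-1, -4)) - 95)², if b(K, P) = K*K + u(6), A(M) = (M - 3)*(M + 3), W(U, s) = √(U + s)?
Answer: 27889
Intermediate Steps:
A(M) = (-3 + M)*(3 + M)
b(K, P) = 6 + K² (b(K, P) = K*K + 6 = K² + 6 = 6 + K²)
(b(A(-5), W(-1, -4)) - 95)² = ((6 + (-9 + (-5)²)²) - 95)² = ((6 + (-9 + 25)²) - 95)² = ((6 + 16²) - 95)² = ((6 + 256) - 95)² = (262 - 95)² = 167² = 27889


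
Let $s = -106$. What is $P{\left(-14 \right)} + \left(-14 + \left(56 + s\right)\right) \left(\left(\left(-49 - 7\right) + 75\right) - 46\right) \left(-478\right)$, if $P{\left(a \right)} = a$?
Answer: $-825998$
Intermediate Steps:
$P{\left(-14 \right)} + \left(-14 + \left(56 + s\right)\right) \left(\left(\left(-49 - 7\right) + 75\right) - 46\right) \left(-478\right) = -14 + \left(-14 + \left(56 - 106\right)\right) \left(\left(\left(-49 - 7\right) + 75\right) - 46\right) \left(-478\right) = -14 + \left(-14 - 50\right) \left(\left(-56 + 75\right) - 46\right) \left(-478\right) = -14 + - 64 \left(19 - 46\right) \left(-478\right) = -14 + \left(-64\right) \left(-27\right) \left(-478\right) = -14 + 1728 \left(-478\right) = -14 - 825984 = -825998$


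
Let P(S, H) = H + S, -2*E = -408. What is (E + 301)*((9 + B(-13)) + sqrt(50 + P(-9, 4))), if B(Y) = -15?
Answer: -3030 + 1515*sqrt(5) ≈ 357.64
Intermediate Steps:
E = 204 (E = -1/2*(-408) = 204)
(E + 301)*((9 + B(-13)) + sqrt(50 + P(-9, 4))) = (204 + 301)*((9 - 15) + sqrt(50 + (4 - 9))) = 505*(-6 + sqrt(50 - 5)) = 505*(-6 + sqrt(45)) = 505*(-6 + 3*sqrt(5)) = -3030 + 1515*sqrt(5)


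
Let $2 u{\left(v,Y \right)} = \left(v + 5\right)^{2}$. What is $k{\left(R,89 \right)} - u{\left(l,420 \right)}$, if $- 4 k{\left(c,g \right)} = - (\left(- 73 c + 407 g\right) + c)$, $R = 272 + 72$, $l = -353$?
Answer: $- \frac{230753}{4} \approx -57688.0$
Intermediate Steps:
$u{\left(v,Y \right)} = \frac{\left(5 + v\right)^{2}}{2}$ ($u{\left(v,Y \right)} = \frac{\left(v + 5\right)^{2}}{2} = \frac{\left(5 + v\right)^{2}}{2}$)
$R = 344$
$k{\left(c,g \right)} = - 18 c + \frac{407 g}{4}$ ($k{\left(c,g \right)} = - \frac{\left(-1\right) \left(\left(- 73 c + 407 g\right) + c\right)}{4} = - \frac{\left(-1\right) \left(- 72 c + 407 g\right)}{4} = - \frac{- 407 g + 72 c}{4} = - 18 c + \frac{407 g}{4}$)
$k{\left(R,89 \right)} - u{\left(l,420 \right)} = \left(\left(-18\right) 344 + \frac{407}{4} \cdot 89\right) - \frac{\left(5 - 353\right)^{2}}{2} = \left(-6192 + \frac{36223}{4}\right) - \frac{\left(-348\right)^{2}}{2} = \frac{11455}{4} - \frac{1}{2} \cdot 121104 = \frac{11455}{4} - 60552 = - \frac{230753}{4}$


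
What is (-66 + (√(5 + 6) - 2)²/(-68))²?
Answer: 20277185/4624 - 4503*√11/578 ≈ 4359.4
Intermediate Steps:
(-66 + (√(5 + 6) - 2)²/(-68))² = (-66 + (√11 - 2)²*(-1/68))² = (-66 + (-2 + √11)²*(-1/68))² = (-66 - (-2 + √11)²/68)²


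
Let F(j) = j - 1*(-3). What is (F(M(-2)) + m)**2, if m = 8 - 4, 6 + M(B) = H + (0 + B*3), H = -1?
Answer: 36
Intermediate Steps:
M(B) = -7 + 3*B (M(B) = -6 + (-1 + (0 + B*3)) = -6 + (-1 + (0 + 3*B)) = -6 + (-1 + 3*B) = -7 + 3*B)
F(j) = 3 + j (F(j) = j + 3 = 3 + j)
m = 4
(F(M(-2)) + m)**2 = ((3 + (-7 + 3*(-2))) + 4)**2 = ((3 + (-7 - 6)) + 4)**2 = ((3 - 13) + 4)**2 = (-10 + 4)**2 = (-6)**2 = 36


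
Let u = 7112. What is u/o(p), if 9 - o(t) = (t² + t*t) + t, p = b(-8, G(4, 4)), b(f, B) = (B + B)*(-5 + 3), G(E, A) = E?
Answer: -7112/487 ≈ -14.604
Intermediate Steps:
b(f, B) = -4*B (b(f, B) = (2*B)*(-2) = -4*B)
p = -16 (p = -4*4 = -16)
o(t) = 9 - t - 2*t² (o(t) = 9 - ((t² + t*t) + t) = 9 - ((t² + t²) + t) = 9 - (2*t² + t) = 9 - (t + 2*t²) = 9 + (-t - 2*t²) = 9 - t - 2*t²)
u/o(p) = 7112/(9 - 1*(-16) - 2*(-16)²) = 7112/(9 + 16 - 2*256) = 7112/(9 + 16 - 512) = 7112/(-487) = 7112*(-1/487) = -7112/487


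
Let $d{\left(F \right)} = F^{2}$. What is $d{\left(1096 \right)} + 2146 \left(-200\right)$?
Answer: $772016$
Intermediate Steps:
$d{\left(1096 \right)} + 2146 \left(-200\right) = 1096^{2} + 2146 \left(-200\right) = 1201216 - 429200 = 772016$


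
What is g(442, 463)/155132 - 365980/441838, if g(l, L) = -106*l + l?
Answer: -19320227735/17135803154 ≈ -1.1275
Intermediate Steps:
g(l, L) = -105*l
g(442, 463)/155132 - 365980/441838 = -105*442/155132 - 365980/441838 = -46410*1/155132 - 365980*1/441838 = -23205/77566 - 182990/220919 = -19320227735/17135803154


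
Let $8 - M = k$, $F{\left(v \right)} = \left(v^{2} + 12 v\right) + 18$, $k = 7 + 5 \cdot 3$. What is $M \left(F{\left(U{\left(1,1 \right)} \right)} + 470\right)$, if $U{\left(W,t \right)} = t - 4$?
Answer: $-6454$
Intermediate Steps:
$U{\left(W,t \right)} = -4 + t$
$k = 22$ ($k = 7 + 15 = 22$)
$F{\left(v \right)} = 18 + v^{2} + 12 v$
$M = -14$ ($M = 8 - 22 = -14$)
$M \left(F{\left(U{\left(1,1 \right)} \right)} + 470\right) = - 14 \left(\left(18 + \left(-4 + 1\right)^{2} + 12 \left(-4 + 1\right)\right) + 470\right) = - 14 \left(\left(18 + \left(-3\right)^{2} + 12 \left(-3\right)\right) + 470\right) = - 14 \left(\left(18 + 9 - 36\right) + 470\right) = - 14 \left(-9 + 470\right) = \left(-14\right) 461 = -6454$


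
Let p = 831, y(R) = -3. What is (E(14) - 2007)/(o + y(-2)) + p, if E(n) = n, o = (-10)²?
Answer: 78614/97 ≈ 810.45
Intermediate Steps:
o = 100
(E(14) - 2007)/(o + y(-2)) + p = (14 - 2007)/(100 - 3) + 831 = -1993/97 + 831 = 78614/97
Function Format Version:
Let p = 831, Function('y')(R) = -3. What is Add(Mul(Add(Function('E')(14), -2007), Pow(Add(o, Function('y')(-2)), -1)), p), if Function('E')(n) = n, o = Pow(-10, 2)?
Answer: Rational(78614, 97) ≈ 810.45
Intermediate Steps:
o = 100
Add(Mul(Add(Function('E')(14), -2007), Pow(Add(o, Function('y')(-2)), -1)), p) = Add(Mul(Add(14, -2007), Pow(Add(100, -3), -1)), 831) = Add(Mul(-1993, Pow(97, -1)), 831) = Add(Mul(-1993, Rational(1, 97)), 831) = Add(Rational(-1993, 97), 831) = Rational(78614, 97)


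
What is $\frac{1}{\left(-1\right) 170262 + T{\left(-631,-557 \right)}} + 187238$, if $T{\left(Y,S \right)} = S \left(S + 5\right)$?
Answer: $\frac{25689428077}{137202} \approx 1.8724 \cdot 10^{5}$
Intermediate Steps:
$T{\left(Y,S \right)} = S \left(5 + S\right)$
$\frac{1}{\left(-1\right) 170262 + T{\left(-631,-557 \right)}} + 187238 = \frac{1}{\left(-1\right) 170262 - 557 \left(5 - 557\right)} + 187238 = \frac{1}{-170262 - -307464} + 187238 = \frac{1}{-170262 + 307464} + 187238 = \frac{1}{137202} + 187238 = \frac{25689428077}{137202}$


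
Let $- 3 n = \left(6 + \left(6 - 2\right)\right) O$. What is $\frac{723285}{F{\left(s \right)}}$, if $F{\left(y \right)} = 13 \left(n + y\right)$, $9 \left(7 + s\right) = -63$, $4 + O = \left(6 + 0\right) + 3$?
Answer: $- \frac{2169855}{1196} \approx -1814.3$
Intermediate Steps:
$O = 5$ ($O = -4 + \left(\left(6 + 0\right) + 3\right) = -4 + \left(6 + 3\right) = -4 + 9 = 5$)
$n = - \frac{50}{3}$ ($n = - \frac{\left(6 + \left(6 - 2\right)\right) 5}{3} = - \frac{\left(6 + 4\right) 5}{3} = - \frac{10 \cdot 5}{3} = \left(- \frac{1}{3}\right) 50 = - \frac{50}{3} \approx -16.667$)
$s = -14$ ($s = -7 + \frac{1}{9} \left(-63\right) = -7 - 7 = -14$)
$F{\left(y \right)} = - \frac{650}{3} + 13 y$ ($F{\left(y \right)} = 13 \left(- \frac{50}{3} + y\right) = - \frac{650}{3} + 13 y$)
$\frac{723285}{F{\left(s \right)}} = \frac{723285}{- \frac{650}{3} + 13 \left(-14\right)} = \frac{723285}{- \frac{650}{3} - 182} = \frac{723285}{- \frac{1196}{3}} = 723285 \left(- \frac{3}{1196}\right) = - \frac{2169855}{1196}$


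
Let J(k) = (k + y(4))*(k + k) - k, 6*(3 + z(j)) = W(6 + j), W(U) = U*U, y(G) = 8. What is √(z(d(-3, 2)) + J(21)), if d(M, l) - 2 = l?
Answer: 4*√681/3 ≈ 34.795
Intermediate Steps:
d(M, l) = 2 + l
W(U) = U²
z(j) = -3 + (6 + j)²/6
J(k) = -k + 2*k*(8 + k) (J(k) = (k + 8)*(k + k) - k = (8 + k)*(2*k) - k = 2*k*(8 + k) - k = -k + 2*k*(8 + k))
√(z(d(-3, 2)) + J(21)) = √((-3 + (6 + (2 + 2))²/6) + 21*(15 + 2*21)) = √((-3 + (6 + 4)²/6) + 21*(15 + 42)) = √((-3 + (⅙)*10²) + 21*57) = √((-3 + (⅙)*100) + 1197) = √((-3 + 50/3) + 1197) = √(41/3 + 1197) = √(3632/3) = 4*√681/3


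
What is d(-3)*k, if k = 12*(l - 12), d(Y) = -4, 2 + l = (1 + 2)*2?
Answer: 384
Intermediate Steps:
l = 4 (l = -2 + (1 + 2)*2 = -2 + 3*2 = -2 + 6 = 4)
k = -96 (k = 12*(4 - 12) = 12*(-8) = -96)
d(-3)*k = -4*(-96) = 384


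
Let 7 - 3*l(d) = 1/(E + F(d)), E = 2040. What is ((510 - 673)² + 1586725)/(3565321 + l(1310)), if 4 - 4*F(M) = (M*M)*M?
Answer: 2720113913116338/6011356642842731 ≈ 0.45250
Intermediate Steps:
F(M) = 1 - M³/4 (F(M) = 1 - M*M*M/4 = 1 - M²*M/4 = 1 - M³/4)
l(d) = 7/3 - 1/(3*(2041 - d³/4)) (l(d) = 7/3 - 1/(3*(2040 + (1 - d³/4))) = 7/3 - 1/(3*(2041 - d³/4)))
((510 - 673)² + 1586725)/(3565321 + l(1310)) = ((510 - 673)² + 1586725)/(3565321 + (-57144 + 7*1310³)/(3*(-8164 + 1310³))) = ((-163)² + 1586725)/(3565321 + (-57144 + 7*2248091000)/(3*(-8164 + 2248091000))) = (26569 + 1586725)/(3565321 + (⅓)*(-57144 + 15736637000)/2248082836) = 1613294/(3565321 + (⅓)*(1/2248082836)*15736579856) = 1613294/(3565321 + 3934144964/1686062127) = 1613294/(6011356642842731/1686062127) = 1613294*(1686062127/6011356642842731) = 2720113913116338/6011356642842731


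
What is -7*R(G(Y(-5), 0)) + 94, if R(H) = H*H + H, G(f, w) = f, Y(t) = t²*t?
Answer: -108406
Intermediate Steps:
Y(t) = t³
R(H) = H + H² (R(H) = H² + H = H + H²)
-7*R(G(Y(-5), 0)) + 94 = -7*(-5)³*(1 + (-5)³) + 94 = -(-875)*(1 - 125) + 94 = -(-875)*(-124) + 94 = -7*15500 + 94 = -108500 + 94 = -108406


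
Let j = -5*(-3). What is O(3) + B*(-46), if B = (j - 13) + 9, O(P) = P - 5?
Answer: -508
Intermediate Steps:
j = 15
O(P) = -5 + P
B = 11 (B = (15 - 13) + 9 = 2 + 9 = 11)
O(3) + B*(-46) = (-5 + 3) + 11*(-46) = -2 - 506 = -508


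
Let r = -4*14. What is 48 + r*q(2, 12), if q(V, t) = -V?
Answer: 160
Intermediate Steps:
r = -56
48 + r*q(2, 12) = 48 - (-56)*2 = 48 - 56*(-2) = 48 + 112 = 160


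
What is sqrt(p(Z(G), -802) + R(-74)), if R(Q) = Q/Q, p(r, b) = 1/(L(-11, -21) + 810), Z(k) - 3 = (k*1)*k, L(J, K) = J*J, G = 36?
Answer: 2*sqrt(4427)/133 ≈ 1.0005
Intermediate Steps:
L(J, K) = J**2
Z(k) = 3 + k**2 (Z(k) = 3 + (k*1)*k = 3 + k*k = 3 + k**2)
p(r, b) = 1/931 (p(r, b) = 1/((-11)**2 + 810) = 1/(121 + 810) = 1/931)
R(Q) = 1
sqrt(p(Z(G), -802) + R(-74)) = sqrt(1/931 + 1) = sqrt(932/931) = 2*sqrt(4427)/133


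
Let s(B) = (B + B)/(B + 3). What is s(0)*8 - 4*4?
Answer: -16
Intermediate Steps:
s(B) = 2*B/(3 + B) (s(B) = (2*B)/(3 + B) = 2*B/(3 + B))
s(0)*8 - 4*4 = (2*0/(3 + 0))*8 - 4*4 = (2*0/3)*8 - 16 = (2*0*(⅓))*8 - 16 = 0*8 - 16 = 0 - 16 = -16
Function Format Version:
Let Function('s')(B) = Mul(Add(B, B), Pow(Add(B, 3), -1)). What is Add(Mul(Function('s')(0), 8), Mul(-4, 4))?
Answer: -16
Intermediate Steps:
Function('s')(B) = Mul(2, B, Pow(Add(3, B), -1)) (Function('s')(B) = Mul(Mul(2, B), Pow(Add(3, B), -1)) = Mul(2, B, Pow(Add(3, B), -1)))
Add(Mul(Function('s')(0), 8), Mul(-4, 4)) = Add(Mul(Mul(2, 0, Pow(Add(3, 0), -1)), 8), Mul(-4, 4)) = Add(Mul(Mul(2, 0, Pow(3, -1)), 8), -16) = Add(Mul(Mul(2, 0, Rational(1, 3)), 8), -16) = Add(Mul(0, 8), -16) = Add(0, -16) = -16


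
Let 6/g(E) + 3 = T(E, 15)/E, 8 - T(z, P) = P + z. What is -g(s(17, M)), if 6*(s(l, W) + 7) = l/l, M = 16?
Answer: 123/61 ≈ 2.0164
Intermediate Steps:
s(l, W) = -41/6 (s(l, W) = -7 + (l/l)/6 = -7 + (1/6)*1 = -7 + 1/6 = -41/6)
T(z, P) = 8 - P - z (T(z, P) = 8 - (P + z) = 8 + (-P - z) = 8 - P - z)
g(E) = 6/(-3 + (-7 - E)/E) (g(E) = 6/(-3 + (8 - 1*15 - E)/E) = 6/(-3 + (8 - 15 - E)/E) = 6/(-3 + (-7 - E)/E))
-g(s(17, M)) = -(-6)*(-41)/(6*(7 + 4*(-41/6))) = -(-6)*(-41)/(6*(7 - 82/3)) = -(-6)*(-41)/(6*(-61/3)) = -(-6)*(-41)*(-3)/(6*61) = -1*(-123/61) = 123/61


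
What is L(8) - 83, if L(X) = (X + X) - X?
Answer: -75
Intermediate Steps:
L(X) = X (L(X) = 2*X - X = X)
L(8) - 83 = 8 - 83 = -75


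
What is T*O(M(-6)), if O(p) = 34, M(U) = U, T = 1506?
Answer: 51204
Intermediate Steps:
T*O(M(-6)) = 1506*34 = 51204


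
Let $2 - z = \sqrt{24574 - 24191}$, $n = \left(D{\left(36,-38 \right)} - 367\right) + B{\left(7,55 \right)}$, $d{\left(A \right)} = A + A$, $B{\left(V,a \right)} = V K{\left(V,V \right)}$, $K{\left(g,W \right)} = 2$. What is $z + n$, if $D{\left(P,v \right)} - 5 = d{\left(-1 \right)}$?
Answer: $-348 - \sqrt{383} \approx -367.57$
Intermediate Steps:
$B{\left(V,a \right)} = 2 V$ ($B{\left(V,a \right)} = V 2 = 2 V$)
$d{\left(A \right)} = 2 A$
$D{\left(P,v \right)} = 3$ ($D{\left(P,v \right)} = 5 + 2 \left(-1\right) = 5 - 2 = 3$)
$n = -350$ ($n = \left(3 - 367\right) + 2 \cdot 7 = -364 + 14 = -350$)
$z = 2 - \sqrt{383}$ ($z = 2 - \sqrt{24574 - 24191} = 2 - \sqrt{383} \approx -17.57$)
$z + n = \left(2 - \sqrt{383}\right) - 350 = -348 - \sqrt{383}$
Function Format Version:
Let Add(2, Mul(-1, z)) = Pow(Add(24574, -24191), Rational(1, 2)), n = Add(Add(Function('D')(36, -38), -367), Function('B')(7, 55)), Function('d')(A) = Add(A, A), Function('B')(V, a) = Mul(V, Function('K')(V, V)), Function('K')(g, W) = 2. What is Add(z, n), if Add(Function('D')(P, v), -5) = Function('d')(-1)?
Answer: Add(-348, Mul(-1, Pow(383, Rational(1, 2)))) ≈ -367.57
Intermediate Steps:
Function('B')(V, a) = Mul(2, V) (Function('B')(V, a) = Mul(V, 2) = Mul(2, V))
Function('d')(A) = Mul(2, A)
Function('D')(P, v) = 3 (Function('D')(P, v) = Add(5, Mul(2, -1)) = Add(5, -2) = 3)
n = -350 (n = Add(Add(3, -367), Mul(2, 7)) = Add(-364, 14) = -350)
z = Add(2, Mul(-1, Pow(383, Rational(1, 2)))) (z = Add(2, Mul(-1, Pow(Add(24574, -24191), Rational(1, 2)))) = Add(2, Mul(-1, Pow(383, Rational(1, 2)))) ≈ -17.570)
Add(z, n) = Add(Add(2, Mul(-1, Pow(383, Rational(1, 2)))), -350) = Add(-348, Mul(-1, Pow(383, Rational(1, 2))))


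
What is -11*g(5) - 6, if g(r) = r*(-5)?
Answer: 269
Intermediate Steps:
g(r) = -5*r
-11*g(5) - 6 = -(-55)*5 - 6 = -11*(-25) - 6 = 275 - 6 = 269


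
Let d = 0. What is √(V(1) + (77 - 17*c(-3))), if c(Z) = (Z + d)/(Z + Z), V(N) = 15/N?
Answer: √334/2 ≈ 9.1378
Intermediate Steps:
c(Z) = ½ (c(Z) = (Z + 0)/(Z + Z) = Z/((2*Z)) = Z*(1/(2*Z)) = ½)
√(V(1) + (77 - 17*c(-3))) = √(15/1 + (77 - 17*½)) = √(15*1 + (77 - 17/2)) = √(15 + 137/2) = √(167/2) = √334/2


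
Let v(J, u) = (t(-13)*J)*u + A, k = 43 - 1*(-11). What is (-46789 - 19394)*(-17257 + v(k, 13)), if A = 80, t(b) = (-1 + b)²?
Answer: -7969425945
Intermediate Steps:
k = 54 (k = 43 + 11 = 54)
v(J, u) = 80 + 196*J*u (v(J, u) = ((-1 - 13)²*J)*u + 80 = ((-14)²*J)*u + 80 = (196*J)*u + 80 = 196*J*u + 80 = 80 + 196*J*u)
(-46789 - 19394)*(-17257 + v(k, 13)) = (-46789 - 19394)*(-17257 + (80 + 196*54*13)) = -66183*(-17257 + (80 + 137592)) = -66183*(-17257 + 137672) = -66183*120415 = -7969425945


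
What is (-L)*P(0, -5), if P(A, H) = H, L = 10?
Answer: 50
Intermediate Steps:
(-L)*P(0, -5) = -1*10*(-5) = -10*(-5) = 50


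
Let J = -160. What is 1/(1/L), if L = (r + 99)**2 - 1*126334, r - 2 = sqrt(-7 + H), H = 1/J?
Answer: -18582401/160 + 101*I*sqrt(11210)/20 ≈ -1.1614e+5 + 534.68*I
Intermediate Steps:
H = -1/160 (H = 1/(-160) = -1/160 ≈ -0.0062500)
r = 2 + I*sqrt(11210)/40 (r = 2 + sqrt(-7 - 1/160) = 2 + sqrt(-1121/160) = 2 + I*sqrt(11210)/40 ≈ 2.0 + 2.6469*I)
L = -126334 + (101 + I*sqrt(11210)/40)**2 (L = ((2 + I*sqrt(11210)/40) + 99)**2 - 1*126334 = (101 + I*sqrt(11210)/40)**2 - 126334 = -126334 + (101 + I*sqrt(11210)/40)**2 ≈ -1.1614e+5 + 534.68*I)
1/(1/L) = 1/(1/(-18582401/160 + 101*I*sqrt(11210)/20)) = -18582401/160 + 101*I*sqrt(11210)/20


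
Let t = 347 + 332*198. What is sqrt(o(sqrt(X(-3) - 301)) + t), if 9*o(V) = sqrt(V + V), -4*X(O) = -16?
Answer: sqrt(594747 + sqrt(2)*3**(3/4)*11**(1/4)*sqrt(I))/3 ≈ 257.07 + 0.00089716*I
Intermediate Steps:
X(O) = 4 (X(O) = -1/4*(-16) = 4)
t = 66083 (t = 347 + 65736 = 66083)
o(V) = sqrt(2)*sqrt(V)/9 (o(V) = sqrt(V + V)/9 = sqrt(2*V)/9 = (sqrt(2)*sqrt(V))/9 = sqrt(2)*sqrt(V)/9)
sqrt(o(sqrt(X(-3) - 301)) + t) = sqrt(sqrt(2)*sqrt(sqrt(4 - 301))/9 + 66083) = sqrt(sqrt(2)*sqrt(sqrt(-297))/9 + 66083) = sqrt(sqrt(2)*sqrt(3*I*sqrt(33))/9 + 66083) = sqrt(sqrt(2)*(3**(3/4)*11**(1/4)*sqrt(I))/9 + 66083) = sqrt(sqrt(2)*3**(3/4)*11**(1/4)*sqrt(I)/9 + 66083) = sqrt(66083 + sqrt(2)*3**(3/4)*11**(1/4)*sqrt(I)/9)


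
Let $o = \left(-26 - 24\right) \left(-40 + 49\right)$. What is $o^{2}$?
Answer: $202500$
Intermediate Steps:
$o = -450$ ($o = \left(-50\right) 9 = -450$)
$o^{2} = \left(-450\right)^{2} = 202500$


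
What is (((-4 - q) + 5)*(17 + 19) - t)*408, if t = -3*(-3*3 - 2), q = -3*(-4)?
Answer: -175032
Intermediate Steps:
q = 12
t = 33 (t = -3*(-9 - 2) = -3*(-11) = 33)
(((-4 - q) + 5)*(17 + 19) - t)*408 = (((-4 - 1*12) + 5)*(17 + 19) - 1*33)*408 = (((-4 - 12) + 5)*36 - 33)*408 = ((-16 + 5)*36 - 33)*408 = (-11*36 - 33)*408 = (-396 - 33)*408 = -429*408 = -175032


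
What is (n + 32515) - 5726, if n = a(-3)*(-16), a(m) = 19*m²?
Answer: 24053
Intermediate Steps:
n = -2736 (n = (19*(-3)²)*(-16) = (19*9)*(-16) = 171*(-16) = -2736)
(n + 32515) - 5726 = (-2736 + 32515) - 5726 = 29779 - 5726 = 24053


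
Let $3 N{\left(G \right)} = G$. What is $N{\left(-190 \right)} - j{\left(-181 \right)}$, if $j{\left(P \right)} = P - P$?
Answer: $- \frac{190}{3} \approx -63.333$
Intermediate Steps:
$N{\left(G \right)} = \frac{G}{3}$
$j{\left(P \right)} = 0$
$N{\left(-190 \right)} - j{\left(-181 \right)} = \frac{1}{3} \left(-190\right) - 0 = - \frac{190}{3} + 0 = - \frac{190}{3}$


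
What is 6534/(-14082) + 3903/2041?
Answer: 6937692/4790227 ≈ 1.4483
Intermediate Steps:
6534/(-14082) + 3903/2041 = 6534*(-1/14082) + 3903*(1/2041) = -1089/2347 + 3903/2041 = 6937692/4790227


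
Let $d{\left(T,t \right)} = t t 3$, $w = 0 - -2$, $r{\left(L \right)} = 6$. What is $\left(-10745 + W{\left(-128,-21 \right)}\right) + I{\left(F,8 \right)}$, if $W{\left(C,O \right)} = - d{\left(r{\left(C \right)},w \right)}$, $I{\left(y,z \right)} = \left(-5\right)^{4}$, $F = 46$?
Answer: $-10132$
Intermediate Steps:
$I{\left(y,z \right)} = 625$
$w = 2$ ($w = 0 + 2 = 2$)
$d{\left(T,t \right)} = 3 t^{2}$ ($d{\left(T,t \right)} = t^{2} \cdot 3 = 3 t^{2}$)
$W{\left(C,O \right)} = -12$ ($W{\left(C,O \right)} = - 3 \cdot 2^{2} = - 3 \cdot 4 = \left(-1\right) 12 = -12$)
$\left(-10745 + W{\left(-128,-21 \right)}\right) + I{\left(F,8 \right)} = \left(-10745 - 12\right) + 625 = -10757 + 625 = -10132$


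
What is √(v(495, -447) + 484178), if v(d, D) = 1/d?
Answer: √13181746105/165 ≈ 695.83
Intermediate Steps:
√(v(495, -447) + 484178) = √(1/495 + 484178) = √(239668111/495) = √13181746105/165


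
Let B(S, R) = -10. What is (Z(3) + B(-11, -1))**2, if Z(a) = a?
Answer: 49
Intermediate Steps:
(Z(3) + B(-11, -1))**2 = (3 - 10)**2 = (-7)**2 = 49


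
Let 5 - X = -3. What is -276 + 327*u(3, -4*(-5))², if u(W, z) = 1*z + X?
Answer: 256092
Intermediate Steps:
X = 8 (X = 5 - 1*(-3) = 5 + 3 = 8)
u(W, z) = 8 + z (u(W, z) = 1*z + 8 = z + 8 = 8 + z)
-276 + 327*u(3, -4*(-5))² = -276 + 327*(8 - 4*(-5))² = -276 + 327*(8 + 20)² = -276 + 327*28² = -276 + 327*784 = -276 + 256368 = 256092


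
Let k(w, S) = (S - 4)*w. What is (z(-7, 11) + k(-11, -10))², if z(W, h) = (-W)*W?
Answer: 11025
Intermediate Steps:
z(W, h) = -W²
k(w, S) = w*(-4 + S) (k(w, S) = (-4 + S)*w = w*(-4 + S))
(z(-7, 11) + k(-11, -10))² = (-1*(-7)² - 11*(-4 - 10))² = (-1*49 - 11*(-14))² = (-49 + 154)² = 105² = 11025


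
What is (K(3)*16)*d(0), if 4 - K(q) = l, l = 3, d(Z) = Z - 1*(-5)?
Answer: 80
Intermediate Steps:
d(Z) = 5 + Z (d(Z) = Z + 5 = 5 + Z)
K(q) = 1 (K(q) = 4 - 1*3 = 4 - 3 = 1)
(K(3)*16)*d(0) = (1*16)*(5 + 0) = 16*5 = 80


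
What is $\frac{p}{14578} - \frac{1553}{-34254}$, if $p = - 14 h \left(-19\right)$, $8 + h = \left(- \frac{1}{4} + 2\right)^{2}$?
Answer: $- \frac{89394853}{1997419248} \approx -0.044755$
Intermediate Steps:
$h = - \frac{79}{16}$ ($h = -8 + \left(- \frac{1}{4} + 2\right)^{2} = -8 + \left(\frac{7}{4}\right)^{2} = -8 + \frac{49}{16} = - \frac{79}{16} \approx -4.9375$)
$p = - \frac{10507}{8}$ ($p = \left(-14\right) \left(- \frac{79}{16}\right) \left(-19\right) = \frac{553}{8} \left(-19\right) = - \frac{10507}{8} \approx -1313.4$)
$\frac{p}{14578} - \frac{1553}{-34254} = - \frac{10507}{8 \cdot 14578} - \frac{1553}{-34254} = \left(- \frac{10507}{8}\right) \frac{1}{14578} - - \frac{1553}{34254} = - \frac{10507}{116624} + \frac{1553}{34254} = - \frac{89394853}{1997419248}$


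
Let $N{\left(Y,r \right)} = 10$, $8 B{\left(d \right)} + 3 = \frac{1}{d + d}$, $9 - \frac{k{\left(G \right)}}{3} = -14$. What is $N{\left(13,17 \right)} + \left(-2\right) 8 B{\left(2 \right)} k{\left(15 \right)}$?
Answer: $\frac{779}{2} \approx 389.5$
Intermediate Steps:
$k{\left(G \right)} = 69$ ($k{\left(G \right)} = 27 - -42 = 27 + 42 = 69$)
$B{\left(d \right)} = - \frac{3}{8} + \frac{1}{16 d}$ ($B{\left(d \right)} = - \frac{3}{8} + \frac{1}{8 \left(d + d\right)} = - \frac{3}{8} + \frac{1}{8 \cdot 2 d} = - \frac{3}{8} + \frac{\frac{1}{2} \frac{1}{d}}{8} = - \frac{3}{8} + \frac{1}{16 d}$)
$N{\left(13,17 \right)} + \left(-2\right) 8 B{\left(2 \right)} k{\left(15 \right)} = 10 + \left(-2\right) 8 \frac{1 - 12}{16 \cdot 2} \cdot 69 = 10 + - 16 \cdot \frac{1}{16} \cdot \frac{1}{2} \left(1 - 12\right) 69 = 10 + - 16 \cdot \frac{1}{16} \cdot \frac{1}{2} \left(-11\right) 69 = 10 + \left(-16\right) \left(- \frac{11}{32}\right) 69 = 10 + \frac{11}{2} \cdot 69 = 10 + \frac{759}{2} = \frac{779}{2}$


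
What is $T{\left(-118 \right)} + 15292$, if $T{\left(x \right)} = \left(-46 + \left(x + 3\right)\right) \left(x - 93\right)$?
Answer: $49263$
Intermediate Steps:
$T{\left(x \right)} = \left(-93 + x\right) \left(-43 + x\right)$ ($T{\left(x \right)} = \left(-46 + \left(3 + x\right)\right) \left(-93 + x\right) = \left(-43 + x\right) \left(-93 + x\right) = \left(-93 + x\right) \left(-43 + x\right)$)
$T{\left(-118 \right)} + 15292 = \left(3999 + \left(-118\right)^{2} - -16048\right) + 15292 = \left(3999 + 13924 + 16048\right) + 15292 = 33971 + 15292 = 49263$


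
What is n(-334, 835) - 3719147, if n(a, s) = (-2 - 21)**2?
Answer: -3718618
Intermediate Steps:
n(a, s) = 529 (n(a, s) = (-23)**2 = 529)
n(-334, 835) - 3719147 = 529 - 3719147 = -3718618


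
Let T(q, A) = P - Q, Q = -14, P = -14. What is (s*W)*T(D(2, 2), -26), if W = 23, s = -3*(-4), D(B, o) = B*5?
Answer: 0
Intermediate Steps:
D(B, o) = 5*B
s = 12
T(q, A) = 0 (T(q, A) = -14 - 1*(-14) = -14 + 14 = 0)
(s*W)*T(D(2, 2), -26) = (12*23)*0 = 276*0 = 0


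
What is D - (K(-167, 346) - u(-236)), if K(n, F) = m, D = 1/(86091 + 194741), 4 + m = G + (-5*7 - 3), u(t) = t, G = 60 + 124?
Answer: -106154495/280832 ≈ -378.00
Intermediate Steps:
G = 184
m = 142 (m = -4 + (184 + (-5*7 - 3)) = -4 + (184 + (-35 - 3)) = -4 + (184 - 38) = -4 + 146 = 142)
D = 1/280832 ≈ 3.5608e-6
K(n, F) = 142
D - (K(-167, 346) - u(-236)) = 1/280832 - (142 - 1*(-236)) = 1/280832 - (142 + 236) = 1/280832 - 1*378 = 1/280832 - 378 = -106154495/280832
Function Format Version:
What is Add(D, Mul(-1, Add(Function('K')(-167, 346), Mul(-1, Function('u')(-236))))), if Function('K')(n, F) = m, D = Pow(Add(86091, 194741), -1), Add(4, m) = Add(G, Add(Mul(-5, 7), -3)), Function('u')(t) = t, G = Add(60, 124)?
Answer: Rational(-106154495, 280832) ≈ -378.00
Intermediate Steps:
G = 184
m = 142 (m = Add(-4, Add(184, Add(Mul(-5, 7), -3))) = Add(-4, Add(184, Add(-35, -3))) = Add(-4, Add(184, -38)) = Add(-4, 146) = 142)
D = Rational(1, 280832) (D = Pow(280832, -1) = Rational(1, 280832) ≈ 3.5608e-6)
Function('K')(n, F) = 142
Add(D, Mul(-1, Add(Function('K')(-167, 346), Mul(-1, Function('u')(-236))))) = Add(Rational(1, 280832), Mul(-1, Add(142, Mul(-1, -236)))) = Add(Rational(1, 280832), Mul(-1, Add(142, 236))) = Add(Rational(1, 280832), Mul(-1, 378)) = Add(Rational(1, 280832), -378) = Rational(-106154495, 280832)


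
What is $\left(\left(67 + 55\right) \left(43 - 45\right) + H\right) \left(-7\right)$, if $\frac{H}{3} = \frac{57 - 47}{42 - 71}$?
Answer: $\frac{49742}{29} \approx 1715.2$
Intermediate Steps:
$H = - \frac{30}{29}$ ($H = 3 \frac{57 - 47}{42 - 71} = 3 \frac{10}{-29} = 3 \cdot 10 \left(- \frac{1}{29}\right) = 3 \left(- \frac{10}{29}\right) = - \frac{30}{29} \approx -1.0345$)
$\left(\left(67 + 55\right) \left(43 - 45\right) + H\right) \left(-7\right) = \left(\left(67 + 55\right) \left(43 - 45\right) - \frac{30}{29}\right) \left(-7\right) = \left(122 \left(-2\right) - \frac{30}{29}\right) \left(-7\right) = \left(-244 - \frac{30}{29}\right) \left(-7\right) = \left(- \frac{7106}{29}\right) \left(-7\right) = \frac{49742}{29}$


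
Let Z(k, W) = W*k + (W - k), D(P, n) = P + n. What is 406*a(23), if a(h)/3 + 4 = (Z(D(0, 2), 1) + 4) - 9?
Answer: -9744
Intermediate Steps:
Z(k, W) = W - k + W*k
a(h) = -24 (a(h) = -12 + 3*(((1 - (0 + 2) + 1*(0 + 2)) + 4) - 9) = -12 + 3*(((1 - 1*2 + 1*2) + 4) - 9) = -12 + 3*(((1 - 2 + 2) + 4) - 9) = -12 + 3*((1 + 4) - 9) = -12 + 3*(5 - 9) = -12 + 3*(-4) = -12 - 12 = -24)
406*a(23) = 406*(-24) = -9744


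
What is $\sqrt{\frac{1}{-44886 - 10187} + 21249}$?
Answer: $\frac{44 \sqrt{33289756018}}{55073} \approx 145.77$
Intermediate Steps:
$\sqrt{\frac{1}{-44886 - 10187} + 21249} = \sqrt{\frac{1}{-55073} + 21249} = \sqrt{- \frac{1}{55073} + 21249} = \sqrt{\frac{1170246176}{55073}} = \frac{44 \sqrt{33289756018}}{55073}$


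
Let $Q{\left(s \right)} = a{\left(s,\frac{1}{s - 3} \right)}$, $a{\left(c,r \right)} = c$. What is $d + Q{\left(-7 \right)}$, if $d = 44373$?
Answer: $44366$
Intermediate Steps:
$Q{\left(s \right)} = s$
$d + Q{\left(-7 \right)} = 44373 - 7 = 44366$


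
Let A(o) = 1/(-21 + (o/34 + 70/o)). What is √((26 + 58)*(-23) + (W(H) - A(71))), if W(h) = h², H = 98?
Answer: √14366327463510/43273 ≈ 87.590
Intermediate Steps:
A(o) = 1/(-21 + 70/o + o/34) (A(o) = 1/(-21 + (o*(1/34) + 70/o)) = 1/(-21 + (o/34 + 70/o)) = 1/(-21 + (70/o + o/34)) = 1/(-21 + 70/o + o/34))
√((26 + 58)*(-23) + (W(H) - A(71))) = √((26 + 58)*(-23) + (98² - 34*71/(2380 + 71² - 714*71))) = √(84*(-23) + (9604 - 34*71/(2380 + 5041 - 50694))) = √(-1932 + (9604 - 34*71/(-43273))) = √(-1932 + (9604 - 34*71*(-1)/43273)) = √(-1932 + (9604 - 1*(-2414/43273))) = √(-1932 + (9604 + 2414/43273)) = √(-1932 + 415596306/43273) = √(331992870/43273) = √14366327463510/43273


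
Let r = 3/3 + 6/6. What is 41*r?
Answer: 82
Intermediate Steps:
r = 2 (r = 3*(1/3) + 6*(1/6) = 1 + 1 = 2)
41*r = 41*2 = 82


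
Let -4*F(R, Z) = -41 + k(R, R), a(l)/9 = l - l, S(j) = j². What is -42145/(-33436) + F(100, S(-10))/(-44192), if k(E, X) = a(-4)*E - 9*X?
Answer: 1854606021/1477603712 ≈ 1.2551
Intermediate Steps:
a(l) = 0 (a(l) = 9*(l - l) = 9*0 = 0)
k(E, X) = -9*X (k(E, X) = 0*E - 9*X = 0 - 9*X = -9*X)
F(R, Z) = 41/4 + 9*R/4 (F(R, Z) = -(-41 - 9*R)/4 = 41/4 + 9*R/4)
-42145/(-33436) + F(100, S(-10))/(-44192) = -42145/(-33436) + (41/4 + (9/4)*100)/(-44192) = -42145*(-1/33436) + (41/4 + 225)*(-1/44192) = 42145/33436 + (941/4)*(-1/44192) = 42145/33436 - 941/176768 = 1854606021/1477603712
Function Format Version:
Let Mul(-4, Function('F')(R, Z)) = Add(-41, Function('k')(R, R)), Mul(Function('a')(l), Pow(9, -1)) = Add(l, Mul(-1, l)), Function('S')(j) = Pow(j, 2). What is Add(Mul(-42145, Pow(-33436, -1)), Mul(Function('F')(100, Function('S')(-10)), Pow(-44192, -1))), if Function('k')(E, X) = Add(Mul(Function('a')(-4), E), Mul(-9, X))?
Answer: Rational(1854606021, 1477603712) ≈ 1.2551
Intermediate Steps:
Function('a')(l) = 0 (Function('a')(l) = Mul(9, Add(l, Mul(-1, l))) = Mul(9, 0) = 0)
Function('k')(E, X) = Mul(-9, X) (Function('k')(E, X) = Add(Mul(0, E), Mul(-9, X)) = Add(0, Mul(-9, X)) = Mul(-9, X))
Function('F')(R, Z) = Add(Rational(41, 4), Mul(Rational(9, 4), R)) (Function('F')(R, Z) = Mul(Rational(-1, 4), Add(-41, Mul(-9, R))) = Add(Rational(41, 4), Mul(Rational(9, 4), R)))
Add(Mul(-42145, Pow(-33436, -1)), Mul(Function('F')(100, Function('S')(-10)), Pow(-44192, -1))) = Add(Mul(-42145, Pow(-33436, -1)), Mul(Add(Rational(41, 4), Mul(Rational(9, 4), 100)), Pow(-44192, -1))) = Add(Mul(-42145, Rational(-1, 33436)), Mul(Add(Rational(41, 4), 225), Rational(-1, 44192))) = Add(Rational(42145, 33436), Mul(Rational(941, 4), Rational(-1, 44192))) = Add(Rational(42145, 33436), Rational(-941, 176768)) = Rational(1854606021, 1477603712)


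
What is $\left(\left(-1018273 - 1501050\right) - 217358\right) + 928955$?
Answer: $-1807726$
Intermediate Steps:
$\left(\left(-1018273 - 1501050\right) - 217358\right) + 928955 = \left(-2519323 - 217358\right) + 928955 = -2736681 + 928955 = -1807726$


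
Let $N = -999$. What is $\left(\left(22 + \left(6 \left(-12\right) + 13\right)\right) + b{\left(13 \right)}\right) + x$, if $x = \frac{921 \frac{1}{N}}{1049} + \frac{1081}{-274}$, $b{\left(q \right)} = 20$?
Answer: $- \frac{2004814381}{95712858} \approx -20.946$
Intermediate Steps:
$x = - \frac{377695795}{95712858}$ ($x = \frac{921 \frac{1}{-999}}{1049} + \frac{1081}{-274} = 921 \left(- \frac{1}{999}\right) \frac{1}{1049} + 1081 \left(- \frac{1}{274}\right) = \left(- \frac{307}{333}\right) \frac{1}{1049} - \frac{1081}{274} = - \frac{307}{349317} - \frac{1081}{274} = - \frac{377695795}{95712858} \approx -3.9461$)
$\left(\left(22 + \left(6 \left(-12\right) + 13\right)\right) + b{\left(13 \right)}\right) + x = \left(\left(22 + \left(6 \left(-12\right) + 13\right)\right) + 20\right) - \frac{377695795}{95712858} = \left(\left(22 + \left(-72 + 13\right)\right) + 20\right) - \frac{377695795}{95712858} = \left(\left(22 - 59\right) + 20\right) - \frac{377695795}{95712858} = \left(-37 + 20\right) - \frac{377695795}{95712858} = -17 - \frac{377695795}{95712858} = - \frac{2004814381}{95712858}$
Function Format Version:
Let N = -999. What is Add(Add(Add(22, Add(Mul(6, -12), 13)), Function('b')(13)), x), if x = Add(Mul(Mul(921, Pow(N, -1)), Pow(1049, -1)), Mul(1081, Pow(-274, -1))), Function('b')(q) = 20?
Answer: Rational(-2004814381, 95712858) ≈ -20.946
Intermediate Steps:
x = Rational(-377695795, 95712858) (x = Add(Mul(Mul(921, Pow(-999, -1)), Pow(1049, -1)), Mul(1081, Pow(-274, -1))) = Add(Mul(Mul(921, Rational(-1, 999)), Rational(1, 1049)), Mul(1081, Rational(-1, 274))) = Add(Mul(Rational(-307, 333), Rational(1, 1049)), Rational(-1081, 274)) = Add(Rational(-307, 349317), Rational(-1081, 274)) = Rational(-377695795, 95712858) ≈ -3.9461)
Add(Add(Add(22, Add(Mul(6, -12), 13)), Function('b')(13)), x) = Add(Add(Add(22, Add(Mul(6, -12), 13)), 20), Rational(-377695795, 95712858)) = Add(Add(Add(22, Add(-72, 13)), 20), Rational(-377695795, 95712858)) = Add(Add(Add(22, -59), 20), Rational(-377695795, 95712858)) = Add(Add(-37, 20), Rational(-377695795, 95712858)) = Add(-17, Rational(-377695795, 95712858)) = Rational(-2004814381, 95712858)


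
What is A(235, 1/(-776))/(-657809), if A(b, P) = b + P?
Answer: -182359/510459784 ≈ -0.00035724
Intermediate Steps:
A(b, P) = P + b
A(235, 1/(-776))/(-657809) = (1/(-776) + 235)/(-657809) = (-1/776 + 235)*(-1/657809) = (182359/776)*(-1/657809) = -182359/510459784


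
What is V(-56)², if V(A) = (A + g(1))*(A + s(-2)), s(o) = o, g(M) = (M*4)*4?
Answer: 5382400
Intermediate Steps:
g(M) = 16*M (g(M) = (4*M)*4 = 16*M)
V(A) = (-2 + A)*(16 + A) (V(A) = (A + 16*1)*(A - 2) = (A + 16)*(-2 + A) = (16 + A)*(-2 + A) = (-2 + A)*(16 + A))
V(-56)² = (-32 + (-56)² + 14*(-56))² = (-32 + 3136 - 784)² = 2320² = 5382400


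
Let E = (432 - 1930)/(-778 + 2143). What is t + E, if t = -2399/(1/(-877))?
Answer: 410264771/195 ≈ 2.1039e+6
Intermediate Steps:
E = -214/195 (E = -1498/1365 = -1498*1/1365 = -214/195 ≈ -1.0974)
t = 2103923 (t = -2399/(-1/877) = -2399*(-877) = 2103923)
t + E = 2103923 - 214/195 = 410264771/195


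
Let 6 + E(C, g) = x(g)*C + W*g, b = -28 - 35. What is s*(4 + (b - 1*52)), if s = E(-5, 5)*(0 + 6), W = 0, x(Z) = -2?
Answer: -2664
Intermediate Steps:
b = -63
E(C, g) = -6 - 2*C (E(C, g) = -6 + (-2*C + 0*g) = -6 + (-2*C + 0) = -6 - 2*C)
s = 24 (s = (-6 - 2*(-5))*(0 + 6) = (-6 + 10)*6 = 4*6 = 24)
s*(4 + (b - 1*52)) = 24*(4 + (-63 - 1*52)) = 24*(4 + (-63 - 52)) = 24*(4 - 115) = 24*(-111) = -2664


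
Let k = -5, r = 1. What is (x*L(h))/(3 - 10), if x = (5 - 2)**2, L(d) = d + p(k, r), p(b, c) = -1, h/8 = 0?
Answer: 9/7 ≈ 1.2857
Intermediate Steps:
h = 0 (h = 8*0 = 0)
L(d) = -1 + d (L(d) = d - 1 = -1 + d)
x = 9 (x = 3**2 = 9)
(x*L(h))/(3 - 10) = (9*(-1 + 0))/(3 - 10) = (9*(-1))/(-7) = -9*(-1/7) = 9/7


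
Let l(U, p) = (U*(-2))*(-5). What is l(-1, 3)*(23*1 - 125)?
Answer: 1020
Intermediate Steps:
l(U, p) = 10*U (l(U, p) = -2*U*(-5) = 10*U)
l(-1, 3)*(23*1 - 125) = (10*(-1))*(23*1 - 125) = -10*(23 - 125) = -10*(-102) = 1020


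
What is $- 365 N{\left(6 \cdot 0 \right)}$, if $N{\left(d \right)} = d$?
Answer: $0$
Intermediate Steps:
$- 365 N{\left(6 \cdot 0 \right)} = - 365 \cdot 6 \cdot 0 = \left(-365\right) 0 = 0$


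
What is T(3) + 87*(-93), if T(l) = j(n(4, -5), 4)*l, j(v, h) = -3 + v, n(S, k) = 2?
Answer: -8094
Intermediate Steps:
T(l) = -l (T(l) = (-3 + 2)*l = -l)
T(3) + 87*(-93) = -1*3 + 87*(-93) = -3 - 8091 = -8094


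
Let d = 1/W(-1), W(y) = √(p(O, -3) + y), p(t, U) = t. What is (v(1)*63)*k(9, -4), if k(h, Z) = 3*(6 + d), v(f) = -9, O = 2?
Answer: -11907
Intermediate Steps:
W(y) = √(2 + y)
d = 1 (d = 1/(√(2 - 1)) = 1/(√1) = 1/1 = 1)
k(h, Z) = 21 (k(h, Z) = 3*(6 + 1) = 3*7 = 21)
(v(1)*63)*k(9, -4) = -9*63*21 = -567*21 = -11907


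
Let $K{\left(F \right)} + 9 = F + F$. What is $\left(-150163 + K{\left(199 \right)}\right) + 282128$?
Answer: $132354$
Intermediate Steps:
$K{\left(F \right)} = -9 + 2 F$ ($K{\left(F \right)} = -9 + \left(F + F\right) = -9 + 2 F$)
$\left(-150163 + K{\left(199 \right)}\right) + 282128 = \left(-150163 + \left(-9 + 2 \cdot 199\right)\right) + 282128 = \left(-150163 + \left(-9 + 398\right)\right) + 282128 = \left(-150163 + 389\right) + 282128 = -149774 + 282128 = 132354$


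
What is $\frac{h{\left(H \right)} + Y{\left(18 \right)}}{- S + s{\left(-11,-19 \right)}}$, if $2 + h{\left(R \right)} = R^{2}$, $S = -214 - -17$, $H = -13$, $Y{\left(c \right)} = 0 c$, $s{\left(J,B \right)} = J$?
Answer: $\frac{167}{186} \approx 0.89785$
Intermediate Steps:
$Y{\left(c \right)} = 0$
$S = -197$ ($S = -214 + 17 = -197$)
$h{\left(R \right)} = -2 + R^{2}$
$\frac{h{\left(H \right)} + Y{\left(18 \right)}}{- S + s{\left(-11,-19 \right)}} = \frac{\left(-2 + \left(-13\right)^{2}\right) + 0}{\left(-1\right) \left(-197\right) - 11} = \frac{\left(-2 + 169\right) + 0}{197 - 11} = \frac{167 + 0}{186} = 167 \cdot \frac{1}{186} = \frac{167}{186}$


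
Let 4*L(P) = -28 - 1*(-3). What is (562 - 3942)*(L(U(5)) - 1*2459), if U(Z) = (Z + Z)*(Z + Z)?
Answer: 8332545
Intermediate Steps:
U(Z) = 4*Z**2 (U(Z) = (2*Z)*(2*Z) = 4*Z**2)
L(P) = -25/4 (L(P) = (-28 - 1*(-3))/4 = (-28 + 3)/4 = (1/4)*(-25) = -25/4)
(562 - 3942)*(L(U(5)) - 1*2459) = (562 - 3942)*(-25/4 - 1*2459) = -3380*(-25/4 - 2459) = -3380*(-9861/4) = 8332545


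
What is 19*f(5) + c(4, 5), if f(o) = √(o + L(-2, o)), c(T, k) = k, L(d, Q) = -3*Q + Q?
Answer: 5 + 19*I*√5 ≈ 5.0 + 42.485*I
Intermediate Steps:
L(d, Q) = -2*Q
f(o) = √(-o) (f(o) = √(o - 2*o) = √(-o))
19*f(5) + c(4, 5) = 19*√(-1*5) + 5 = 19*√(-5) + 5 = 19*(I*√5) + 5 = 19*I*√5 + 5 = 5 + 19*I*√5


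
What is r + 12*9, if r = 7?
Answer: 115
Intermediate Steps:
r + 12*9 = 7 + 12*9 = 7 + 108 = 115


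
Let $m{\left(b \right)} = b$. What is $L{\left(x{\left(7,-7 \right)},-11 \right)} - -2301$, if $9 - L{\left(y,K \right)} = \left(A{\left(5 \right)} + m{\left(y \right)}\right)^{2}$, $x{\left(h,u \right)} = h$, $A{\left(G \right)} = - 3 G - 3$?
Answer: $2189$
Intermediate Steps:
$A{\left(G \right)} = -3 - 3 G$
$L{\left(y,K \right)} = 9 - \left(-18 + y\right)^{2}$ ($L{\left(y,K \right)} = 9 - \left(\left(-3 - 15\right) + y\right)^{2} = 9 - \left(-18 + y\right)^{2}$)
$L{\left(x{\left(7,-7 \right)},-11 \right)} - -2301 = \left(9 - \left(-18 + 7\right)^{2}\right) - -2301 = \left(9 - \left(-11\right)^{2}\right) + 2301 = \left(9 - 121\right) + 2301 = -112 + 2301 = 2189$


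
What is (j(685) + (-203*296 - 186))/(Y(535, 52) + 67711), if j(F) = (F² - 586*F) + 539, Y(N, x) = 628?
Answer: 8080/68339 ≈ 0.11823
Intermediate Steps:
j(F) = 539 + F² - 586*F
(j(685) + (-203*296 - 186))/(Y(535, 52) + 67711) = ((539 + 685² - 586*685) + (-203*296 - 186))/(628 + 67711) = ((539 + 469225 - 401410) + (-60088 - 186))/68339 = (68354 - 60274)*(1/68339) = 8080*(1/68339) = 8080/68339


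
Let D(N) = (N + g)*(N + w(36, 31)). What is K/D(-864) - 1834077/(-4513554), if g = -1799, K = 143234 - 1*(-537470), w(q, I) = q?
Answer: 197679667229/276450668946 ≈ 0.71506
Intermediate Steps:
K = 680704 (K = 143234 + 537470 = 680704)
D(N) = (-1799 + N)*(36 + N) (D(N) = (N - 1799)*(N + 36) = (-1799 + N)*(36 + N))
K/D(-864) - 1834077/(-4513554) = 680704/(-64764 + (-864)² - 1763*(-864)) - 1834077/(-4513554) = 680704/(-64764 + 746496 + 1523232) - 1834077*(-1/4513554) = 680704/2204964 + 611359/1504518 = 680704*(1/2204964) + 611359/1504518 = 170176/551241 + 611359/1504518 = 197679667229/276450668946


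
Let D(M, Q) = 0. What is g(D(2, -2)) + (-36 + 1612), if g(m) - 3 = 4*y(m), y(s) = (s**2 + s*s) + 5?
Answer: 1599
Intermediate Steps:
y(s) = 5 + 2*s**2 (y(s) = (s**2 + s**2) + 5 = 2*s**2 + 5 = 5 + 2*s**2)
g(m) = 23 + 8*m**2 (g(m) = 3 + 4*(5 + 2*m**2) = 3 + (20 + 8*m**2) = 23 + 8*m**2)
g(D(2, -2)) + (-36 + 1612) = (23 + 8*0**2) + (-36 + 1612) = (23 + 8*0) + 1576 = (23 + 0) + 1576 = 23 + 1576 = 1599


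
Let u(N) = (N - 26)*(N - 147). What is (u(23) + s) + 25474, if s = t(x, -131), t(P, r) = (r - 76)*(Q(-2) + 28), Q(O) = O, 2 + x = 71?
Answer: 20464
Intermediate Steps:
x = 69 (x = -2 + 71 = 69)
t(P, r) = -1976 + 26*r (t(P, r) = (r - 76)*(-2 + 28) = (-76 + r)*26 = -1976 + 26*r)
u(N) = (-147 + N)*(-26 + N) (u(N) = (-26 + N)*(-147 + N) = (-147 + N)*(-26 + N))
s = -5382 (s = -1976 + 26*(-131) = -1976 - 3406 = -5382)
(u(23) + s) + 25474 = ((3822 + 23² - 173*23) - 5382) + 25474 = ((3822 + 529 - 3979) - 5382) + 25474 = (372 - 5382) + 25474 = -5010 + 25474 = 20464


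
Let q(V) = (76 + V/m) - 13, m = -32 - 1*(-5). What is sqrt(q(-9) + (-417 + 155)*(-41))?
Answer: 4*sqrt(6078)/3 ≈ 103.95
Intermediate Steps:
m = -27 (m = -32 + 5 = -27)
q(V) = 63 - V/27 (q(V) = (76 + V/(-27)) - 13 = (76 + V*(-1/27)) - 13 = (76 - V/27) - 13 = 63 - V/27)
sqrt(q(-9) + (-417 + 155)*(-41)) = sqrt((63 - 1/27*(-9)) + (-417 + 155)*(-41)) = sqrt((63 + 1/3) - 262*(-41)) = sqrt(190/3 + 10742) = sqrt(32416/3) = 4*sqrt(6078)/3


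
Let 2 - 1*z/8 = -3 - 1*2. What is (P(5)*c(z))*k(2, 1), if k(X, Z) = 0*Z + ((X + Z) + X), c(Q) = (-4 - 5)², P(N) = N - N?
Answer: 0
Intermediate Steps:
P(N) = 0
z = 56 (z = 16 - 8*(-3 - 1*2) = 16 - 8*(-3 - 2) = 16 - 8*(-5) = 16 + 40 = 56)
c(Q) = 81 (c(Q) = (-9)² = 81)
k(X, Z) = Z + 2*X (k(X, Z) = 0 + (Z + 2*X) = Z + 2*X)
(P(5)*c(z))*k(2, 1) = (0*81)*(1 + 2*2) = 0*(1 + 4) = 0*5 = 0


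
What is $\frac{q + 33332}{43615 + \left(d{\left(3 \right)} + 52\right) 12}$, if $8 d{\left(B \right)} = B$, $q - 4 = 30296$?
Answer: $\frac{127264}{88487} \approx 1.4382$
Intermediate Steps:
$q = 30300$ ($q = 4 + 30296 = 30300$)
$d{\left(B \right)} = \frac{B}{8}$
$\frac{q + 33332}{43615 + \left(d{\left(3 \right)} + 52\right) 12} = \frac{30300 + 33332}{43615 + \left(\frac{1}{8} \cdot 3 + 52\right) 12} = \frac{63632}{43615 + \left(\frac{3}{8} + 52\right) 12} = \frac{63632}{43615 + \frac{419}{8} \cdot 12} = \frac{63632}{43615 + \frac{1257}{2}} = \frac{63632}{\frac{88487}{2}} = 63632 \cdot \frac{2}{88487} = \frac{127264}{88487}$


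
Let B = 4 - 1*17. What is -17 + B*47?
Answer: -628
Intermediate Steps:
B = -13 (B = 4 - 17 = -13)
-17 + B*47 = -17 - 13*47 = -17 - 611 = -628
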